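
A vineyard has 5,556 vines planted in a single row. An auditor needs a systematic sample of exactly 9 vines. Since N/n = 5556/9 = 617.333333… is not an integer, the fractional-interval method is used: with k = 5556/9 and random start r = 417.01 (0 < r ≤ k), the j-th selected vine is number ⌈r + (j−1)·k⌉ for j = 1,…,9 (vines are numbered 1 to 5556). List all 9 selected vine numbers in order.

j=1: r + 0k = 417.01 → ⌈·⌉ = 418
j=2: r + 1k = 1034.343333… → ⌈·⌉ = 1035
j=3: r + 2k = 1651.676666… → ⌈·⌉ = 1652
j=4: r + 3k = 2269.01 → ⌈·⌉ = 2270
j=5: r + 4k = 2886.343333… → ⌈·⌉ = 2887
j=6: r + 5k = 3503.676666… → ⌈·⌉ = 3504
j=7: r + 6k = 4121.01 → ⌈·⌉ = 4122
j=8: r + 7k = 4738.343333… → ⌈·⌉ = 4739
j=9: r + 8k = 5355.676666… → ⌈·⌉ = 5356

418, 1035, 1652, 2270, 2887, 3504, 4122, 4739, 5356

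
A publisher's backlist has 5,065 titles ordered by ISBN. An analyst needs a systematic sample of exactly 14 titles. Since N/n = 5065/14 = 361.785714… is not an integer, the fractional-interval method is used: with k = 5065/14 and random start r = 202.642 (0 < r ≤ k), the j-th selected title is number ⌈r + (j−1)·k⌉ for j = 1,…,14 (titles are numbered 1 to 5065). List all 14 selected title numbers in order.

203, 565, 927, 1288, 1650, 2012, 2374, 2736, 3097, 3459, 3821, 4183, 4545, 4906

j=1: r + 0k = 202.642 → ⌈·⌉ = 203
j=2: r + 1k = 564.427714… → ⌈·⌉ = 565
j=3: r + 2k = 926.213428… → ⌈·⌉ = 927
j=4: r + 3k = 1287.999142… → ⌈·⌉ = 1288
j=5: r + 4k = 1649.784857… → ⌈·⌉ = 1650
j=6: r + 5k = 2011.570571… → ⌈·⌉ = 2012
j=7: r + 6k = 2373.356285… → ⌈·⌉ = 2374
j=8: r + 7k = 2735.142 → ⌈·⌉ = 2736
j=9: r + 8k = 3096.927714… → ⌈·⌉ = 3097
j=10: r + 9k = 3458.713428… → ⌈·⌉ = 3459
j=11: r + 10k = 3820.499142… → ⌈·⌉ = 3821
j=12: r + 11k = 4182.284857… → ⌈·⌉ = 4183
j=13: r + 12k = 4544.070571… → ⌈·⌉ = 4545
j=14: r + 13k = 4905.856285… → ⌈·⌉ = 4906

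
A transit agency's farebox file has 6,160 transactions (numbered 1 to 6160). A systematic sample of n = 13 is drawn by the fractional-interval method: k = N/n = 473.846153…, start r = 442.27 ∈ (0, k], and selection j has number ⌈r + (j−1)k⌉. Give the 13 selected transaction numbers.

443, 917, 1390, 1864, 2338, 2812, 3286, 3760, 4234, 4707, 5181, 5655, 6129

j=1: r + 0k = 442.27 → ⌈·⌉ = 443
j=2: r + 1k = 916.116153… → ⌈·⌉ = 917
j=3: r + 2k = 1389.962307… → ⌈·⌉ = 1390
j=4: r + 3k = 1863.808461… → ⌈·⌉ = 1864
j=5: r + 4k = 2337.654615… → ⌈·⌉ = 2338
j=6: r + 5k = 2811.500769… → ⌈·⌉ = 2812
j=7: r + 6k = 3285.346923… → ⌈·⌉ = 3286
j=8: r + 7k = 3759.193076… → ⌈·⌉ = 3760
j=9: r + 8k = 4233.039230… → ⌈·⌉ = 4234
j=10: r + 9k = 4706.885384… → ⌈·⌉ = 4707
j=11: r + 10k = 5180.731538… → ⌈·⌉ = 5181
j=12: r + 11k = 5654.577692… → ⌈·⌉ = 5655
j=13: r + 12k = 6128.423846… → ⌈·⌉ = 6129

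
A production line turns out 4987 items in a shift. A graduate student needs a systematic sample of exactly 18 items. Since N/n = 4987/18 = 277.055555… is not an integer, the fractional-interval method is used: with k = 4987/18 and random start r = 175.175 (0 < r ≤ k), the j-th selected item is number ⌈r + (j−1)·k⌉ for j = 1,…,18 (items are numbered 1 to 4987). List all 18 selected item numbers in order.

176, 453, 730, 1007, 1284, 1561, 1838, 2115, 2392, 2669, 2946, 3223, 3500, 3777, 4054, 4332, 4609, 4886

j=1: r + 0k = 175.175 → ⌈·⌉ = 176
j=2: r + 1k = 452.230555… → ⌈·⌉ = 453
j=3: r + 2k = 729.286111… → ⌈·⌉ = 730
j=4: r + 3k = 1006.341666… → ⌈·⌉ = 1007
j=5: r + 4k = 1283.397222… → ⌈·⌉ = 1284
j=6: r + 5k = 1560.452777… → ⌈·⌉ = 1561
j=7: r + 6k = 1837.508333… → ⌈·⌉ = 1838
j=8: r + 7k = 2114.563888… → ⌈·⌉ = 2115
j=9: r + 8k = 2391.619444… → ⌈·⌉ = 2392
j=10: r + 9k = 2668.675 → ⌈·⌉ = 2669
j=11: r + 10k = 2945.730555… → ⌈·⌉ = 2946
j=12: r + 11k = 3222.786111… → ⌈·⌉ = 3223
j=13: r + 12k = 3499.841666… → ⌈·⌉ = 3500
j=14: r + 13k = 3776.897222… → ⌈·⌉ = 3777
j=15: r + 14k = 4053.952777… → ⌈·⌉ = 4054
j=16: r + 15k = 4331.008333… → ⌈·⌉ = 4332
j=17: r + 16k = 4608.063888… → ⌈·⌉ = 4609
j=18: r + 17k = 4885.119444… → ⌈·⌉ = 4886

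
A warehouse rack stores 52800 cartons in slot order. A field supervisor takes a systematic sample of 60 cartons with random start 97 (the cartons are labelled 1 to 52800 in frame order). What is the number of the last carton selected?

k = 52800/60 = 880
60th selection = r + (60−1)·k = 97 + 59×880 = 97 + 51920 = 52017

52017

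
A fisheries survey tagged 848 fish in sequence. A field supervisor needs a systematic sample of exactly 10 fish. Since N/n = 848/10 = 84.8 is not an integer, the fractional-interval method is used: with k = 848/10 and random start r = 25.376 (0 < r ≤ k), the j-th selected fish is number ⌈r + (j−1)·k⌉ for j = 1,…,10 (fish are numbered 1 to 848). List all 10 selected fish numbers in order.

j=1: r + 0k = 25.376 → ⌈·⌉ = 26
j=2: r + 1k = 110.176 → ⌈·⌉ = 111
j=3: r + 2k = 194.976 → ⌈·⌉ = 195
j=4: r + 3k = 279.776 → ⌈·⌉ = 280
j=5: r + 4k = 364.576 → ⌈·⌉ = 365
j=6: r + 5k = 449.376 → ⌈·⌉ = 450
j=7: r + 6k = 534.176 → ⌈·⌉ = 535
j=8: r + 7k = 618.976 → ⌈·⌉ = 619
j=9: r + 8k = 703.776 → ⌈·⌉ = 704
j=10: r + 9k = 788.576 → ⌈·⌉ = 789

26, 111, 195, 280, 365, 450, 535, 619, 704, 789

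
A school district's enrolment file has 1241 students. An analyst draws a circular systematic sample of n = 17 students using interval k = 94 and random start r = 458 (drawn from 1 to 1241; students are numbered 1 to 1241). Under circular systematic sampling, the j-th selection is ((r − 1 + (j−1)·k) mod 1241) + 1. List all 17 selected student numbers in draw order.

Selection 1: 458
Selection 2: 458 + 94 = 552
Selection 3: 552 + 94 = 646
Selection 4: 646 + 94 = 740
Selection 5: 740 + 94 = 834
Selection 6: 834 + 94 = 928
Selection 7: 928 + 94 = 1022
Selection 8: 1022 + 94 = 1116
Selection 9: 1116 + 94 = 1210
Selection 10: 1210 + 94 = 1304 → 1304 − 1241 = 63
Selection 11: 63 + 94 = 157
Selection 12: 157 + 94 = 251
Selection 13: 251 + 94 = 345
Selection 14: 345 + 94 = 439
Selection 15: 439 + 94 = 533
Selection 16: 533 + 94 = 627
Selection 17: 627 + 94 = 721

458, 552, 646, 740, 834, 928, 1022, 1116, 1210, 63, 157, 251, 345, 439, 533, 627, 721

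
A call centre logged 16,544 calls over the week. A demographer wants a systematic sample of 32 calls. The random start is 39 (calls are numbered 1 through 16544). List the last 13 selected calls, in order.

9862, 10379, 10896, 11413, 11930, 12447, 12964, 13481, 13998, 14515, 15032, 15549, 16066

k = N/n = 16544/32 = 517
20th selection = 39 + 19×517 = 9862
21st: 9862 + 517 = 10379
22nd: 10379 + 517 = 10896
23rd: 10896 + 517 = 11413
24th: 11413 + 517 = 11930
25th: 11930 + 517 = 12447
26th: 12447 + 517 = 12964
27th: 12964 + 517 = 13481
28th: 13481 + 517 = 13998
29th: 13998 + 517 = 14515
30th: 14515 + 517 = 15032
31st: 15032 + 517 = 15549
32nd: 15549 + 517 = 16066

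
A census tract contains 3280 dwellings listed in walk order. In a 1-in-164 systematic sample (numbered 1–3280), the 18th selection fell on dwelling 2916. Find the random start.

k = 164
r = 2916 − (18−1)×164 = 2916 − 2788 = 128

128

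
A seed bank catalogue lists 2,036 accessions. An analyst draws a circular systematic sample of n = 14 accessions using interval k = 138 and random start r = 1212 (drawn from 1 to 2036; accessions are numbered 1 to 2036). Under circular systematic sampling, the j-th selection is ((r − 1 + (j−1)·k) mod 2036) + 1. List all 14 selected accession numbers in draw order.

1212, 1350, 1488, 1626, 1764, 1902, 4, 142, 280, 418, 556, 694, 832, 970

Selection 1: 1212
Selection 2: 1212 + 138 = 1350
Selection 3: 1350 + 138 = 1488
Selection 4: 1488 + 138 = 1626
Selection 5: 1626 + 138 = 1764
Selection 6: 1764 + 138 = 1902
Selection 7: 1902 + 138 = 2040 → 2040 − 2036 = 4
Selection 8: 4 + 138 = 142
Selection 9: 142 + 138 = 280
Selection 10: 280 + 138 = 418
Selection 11: 418 + 138 = 556
Selection 12: 556 + 138 = 694
Selection 13: 694 + 138 = 832
Selection 14: 832 + 138 = 970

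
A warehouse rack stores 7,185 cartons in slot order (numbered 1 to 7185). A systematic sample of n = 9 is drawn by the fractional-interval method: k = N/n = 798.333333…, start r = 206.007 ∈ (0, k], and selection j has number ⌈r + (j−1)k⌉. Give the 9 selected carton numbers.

207, 1005, 1803, 2602, 3400, 4198, 4997, 5795, 6593

j=1: r + 0k = 206.007 → ⌈·⌉ = 207
j=2: r + 1k = 1004.340333… → ⌈·⌉ = 1005
j=3: r + 2k = 1802.673666… → ⌈·⌉ = 1803
j=4: r + 3k = 2601.007 → ⌈·⌉ = 2602
j=5: r + 4k = 3399.340333… → ⌈·⌉ = 3400
j=6: r + 5k = 4197.673666… → ⌈·⌉ = 4198
j=7: r + 6k = 4996.007 → ⌈·⌉ = 4997
j=8: r + 7k = 5794.340333… → ⌈·⌉ = 5795
j=9: r + 8k = 6592.673666… → ⌈·⌉ = 6593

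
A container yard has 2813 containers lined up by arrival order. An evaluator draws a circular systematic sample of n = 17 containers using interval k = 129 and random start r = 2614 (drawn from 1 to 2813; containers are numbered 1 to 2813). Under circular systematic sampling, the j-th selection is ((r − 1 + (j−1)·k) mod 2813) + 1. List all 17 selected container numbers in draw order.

2614, 2743, 59, 188, 317, 446, 575, 704, 833, 962, 1091, 1220, 1349, 1478, 1607, 1736, 1865

Selection 1: 2614
Selection 2: 2614 + 129 = 2743
Selection 3: 2743 + 129 = 2872 → 2872 − 2813 = 59
Selection 4: 59 + 129 = 188
Selection 5: 188 + 129 = 317
Selection 6: 317 + 129 = 446
Selection 7: 446 + 129 = 575
Selection 8: 575 + 129 = 704
Selection 9: 704 + 129 = 833
Selection 10: 833 + 129 = 962
Selection 11: 962 + 129 = 1091
Selection 12: 1091 + 129 = 1220
Selection 13: 1220 + 129 = 1349
Selection 14: 1349 + 129 = 1478
Selection 15: 1478 + 129 = 1607
Selection 16: 1607 + 129 = 1736
Selection 17: 1736 + 129 = 1865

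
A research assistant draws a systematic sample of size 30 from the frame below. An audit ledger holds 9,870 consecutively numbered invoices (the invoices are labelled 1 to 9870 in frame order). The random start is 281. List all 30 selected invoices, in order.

k = N/n = 9870/30 = 329
invoice 1: 281
invoice 2: 281 + 329 = 610
invoice 3: 610 + 329 = 939
invoice 4: 939 + 329 = 1268
invoice 5: 1268 + 329 = 1597
invoice 6: 1597 + 329 = 1926
invoice 7: 1926 + 329 = 2255
invoice 8: 2255 + 329 = 2584
invoice 9: 2584 + 329 = 2913
invoice 10: 2913 + 329 = 3242
invoice 11: 3242 + 329 = 3571
invoice 12: 3571 + 329 = 3900
invoice 13: 3900 + 329 = 4229
invoice 14: 4229 + 329 = 4558
invoice 15: 4558 + 329 = 4887
invoice 16: 4887 + 329 = 5216
invoice 17: 5216 + 329 = 5545
invoice 18: 5545 + 329 = 5874
invoice 19: 5874 + 329 = 6203
invoice 20: 6203 + 329 = 6532
invoice 21: 6532 + 329 = 6861
invoice 22: 6861 + 329 = 7190
invoice 23: 7190 + 329 = 7519
invoice 24: 7519 + 329 = 7848
invoice 25: 7848 + 329 = 8177
invoice 26: 8177 + 329 = 8506
invoice 27: 8506 + 329 = 8835
invoice 28: 8835 + 329 = 9164
invoice 29: 9164 + 329 = 9493
invoice 30: 9493 + 329 = 9822

281, 610, 939, 1268, 1597, 1926, 2255, 2584, 2913, 3242, 3571, 3900, 4229, 4558, 4887, 5216, 5545, 5874, 6203, 6532, 6861, 7190, 7519, 7848, 8177, 8506, 8835, 9164, 9493, 9822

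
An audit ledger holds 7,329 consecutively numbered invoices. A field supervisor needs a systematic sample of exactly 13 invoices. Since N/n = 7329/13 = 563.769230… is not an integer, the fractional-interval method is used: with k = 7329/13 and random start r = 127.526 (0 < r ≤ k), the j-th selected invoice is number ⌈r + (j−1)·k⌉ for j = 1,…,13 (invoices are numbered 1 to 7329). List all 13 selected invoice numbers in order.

128, 692, 1256, 1819, 2383, 2947, 3511, 4074, 4638, 5202, 5766, 6329, 6893

j=1: r + 0k = 127.526 → ⌈·⌉ = 128
j=2: r + 1k = 691.295230… → ⌈·⌉ = 692
j=3: r + 2k = 1255.064461… → ⌈·⌉ = 1256
j=4: r + 3k = 1818.833692… → ⌈·⌉ = 1819
j=5: r + 4k = 2382.602923… → ⌈·⌉ = 2383
j=6: r + 5k = 2946.372153… → ⌈·⌉ = 2947
j=7: r + 6k = 3510.141384… → ⌈·⌉ = 3511
j=8: r + 7k = 4073.910615… → ⌈·⌉ = 4074
j=9: r + 8k = 4637.679846… → ⌈·⌉ = 4638
j=10: r + 9k = 5201.449076… → ⌈·⌉ = 5202
j=11: r + 10k = 5765.218307… → ⌈·⌉ = 5766
j=12: r + 11k = 6328.987538… → ⌈·⌉ = 6329
j=13: r + 12k = 6892.756769… → ⌈·⌉ = 6893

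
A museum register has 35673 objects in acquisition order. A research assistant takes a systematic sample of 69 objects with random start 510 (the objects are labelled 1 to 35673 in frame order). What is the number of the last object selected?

k = 35673/69 = 517
69th selection = r + (69−1)·k = 510 + 68×517 = 510 + 35156 = 35666

35666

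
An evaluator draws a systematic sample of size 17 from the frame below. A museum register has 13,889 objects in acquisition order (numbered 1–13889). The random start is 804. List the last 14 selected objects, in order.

k = N/n = 13889/17 = 817
4th selection = 804 + 3×817 = 3255
5th: 3255 + 817 = 4072
6th: 4072 + 817 = 4889
7th: 4889 + 817 = 5706
8th: 5706 + 817 = 6523
9th: 6523 + 817 = 7340
10th: 7340 + 817 = 8157
11th: 8157 + 817 = 8974
12th: 8974 + 817 = 9791
13th: 9791 + 817 = 10608
14th: 10608 + 817 = 11425
15th: 11425 + 817 = 12242
16th: 12242 + 817 = 13059
17th: 13059 + 817 = 13876

3255, 4072, 4889, 5706, 6523, 7340, 8157, 8974, 9791, 10608, 11425, 12242, 13059, 13876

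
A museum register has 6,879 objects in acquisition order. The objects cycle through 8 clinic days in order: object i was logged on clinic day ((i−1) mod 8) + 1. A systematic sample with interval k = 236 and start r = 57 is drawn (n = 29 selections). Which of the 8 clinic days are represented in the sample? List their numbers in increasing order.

1, 5

Consecutive selections differ by k = 236, so their clinic day numbers differ by 236 mod 8 = 4.
gcd(236, 8) = 4, so the sample visits 8/4 = 2 distinct residues mod 8.
Start 57 is clinic day 1; the clinic days hit are 1, 5.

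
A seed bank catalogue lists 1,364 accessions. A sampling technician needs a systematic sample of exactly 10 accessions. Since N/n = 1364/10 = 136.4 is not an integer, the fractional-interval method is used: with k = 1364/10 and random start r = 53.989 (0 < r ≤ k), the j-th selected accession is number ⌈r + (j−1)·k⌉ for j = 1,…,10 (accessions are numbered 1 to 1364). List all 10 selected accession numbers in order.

54, 191, 327, 464, 600, 736, 873, 1009, 1146, 1282

j=1: r + 0k = 53.989 → ⌈·⌉ = 54
j=2: r + 1k = 190.389 → ⌈·⌉ = 191
j=3: r + 2k = 326.789 → ⌈·⌉ = 327
j=4: r + 3k = 463.189 → ⌈·⌉ = 464
j=5: r + 4k = 599.589 → ⌈·⌉ = 600
j=6: r + 5k = 735.989 → ⌈·⌉ = 736
j=7: r + 6k = 872.389 → ⌈·⌉ = 873
j=8: r + 7k = 1008.789 → ⌈·⌉ = 1009
j=9: r + 8k = 1145.189 → ⌈·⌉ = 1146
j=10: r + 9k = 1281.589 → ⌈·⌉ = 1282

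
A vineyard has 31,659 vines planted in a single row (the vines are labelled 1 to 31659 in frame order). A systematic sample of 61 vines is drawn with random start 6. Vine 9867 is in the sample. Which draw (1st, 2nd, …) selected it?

k = 31659/61 = 519
position = (9867 − 6)/519 + 1 = 9861/519 + 1 = 19 + 1 = 20

20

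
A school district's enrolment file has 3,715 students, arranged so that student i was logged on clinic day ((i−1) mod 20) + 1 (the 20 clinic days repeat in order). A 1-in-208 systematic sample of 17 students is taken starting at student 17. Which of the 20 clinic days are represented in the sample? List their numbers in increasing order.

Consecutive selections differ by k = 208, so their clinic day numbers differ by 208 mod 20 = 8.
gcd(208, 20) = 4, so the sample visits 20/4 = 5 distinct residues mod 20.
Start 17 is clinic day 17; the clinic days hit are 1, 5, 9, 13, 17.

1, 5, 9, 13, 17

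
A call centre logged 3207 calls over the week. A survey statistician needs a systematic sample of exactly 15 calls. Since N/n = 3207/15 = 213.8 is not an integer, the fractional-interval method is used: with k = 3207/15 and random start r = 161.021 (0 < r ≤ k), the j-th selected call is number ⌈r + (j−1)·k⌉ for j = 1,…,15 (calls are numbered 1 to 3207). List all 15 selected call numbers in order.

162, 375, 589, 803, 1017, 1231, 1444, 1658, 1872, 2086, 2300, 2513, 2727, 2941, 3155

j=1: r + 0k = 161.021 → ⌈·⌉ = 162
j=2: r + 1k = 374.821 → ⌈·⌉ = 375
j=3: r + 2k = 588.621 → ⌈·⌉ = 589
j=4: r + 3k = 802.421 → ⌈·⌉ = 803
j=5: r + 4k = 1016.221 → ⌈·⌉ = 1017
j=6: r + 5k = 1230.021 → ⌈·⌉ = 1231
j=7: r + 6k = 1443.821 → ⌈·⌉ = 1444
j=8: r + 7k = 1657.621 → ⌈·⌉ = 1658
j=9: r + 8k = 1871.421 → ⌈·⌉ = 1872
j=10: r + 9k = 2085.221 → ⌈·⌉ = 2086
j=11: r + 10k = 2299.021 → ⌈·⌉ = 2300
j=12: r + 11k = 2512.821 → ⌈·⌉ = 2513
j=13: r + 12k = 2726.621 → ⌈·⌉ = 2727
j=14: r + 13k = 2940.421 → ⌈·⌉ = 2941
j=15: r + 14k = 3154.221 → ⌈·⌉ = 3155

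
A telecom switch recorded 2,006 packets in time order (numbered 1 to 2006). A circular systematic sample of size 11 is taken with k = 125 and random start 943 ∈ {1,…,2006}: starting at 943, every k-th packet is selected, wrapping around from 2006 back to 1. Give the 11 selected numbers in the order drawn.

Selection 1: 943
Selection 2: 943 + 125 = 1068
Selection 3: 1068 + 125 = 1193
Selection 4: 1193 + 125 = 1318
Selection 5: 1318 + 125 = 1443
Selection 6: 1443 + 125 = 1568
Selection 7: 1568 + 125 = 1693
Selection 8: 1693 + 125 = 1818
Selection 9: 1818 + 125 = 1943
Selection 10: 1943 + 125 = 2068 → 2068 − 2006 = 62
Selection 11: 62 + 125 = 187

943, 1068, 1193, 1318, 1443, 1568, 1693, 1818, 1943, 62, 187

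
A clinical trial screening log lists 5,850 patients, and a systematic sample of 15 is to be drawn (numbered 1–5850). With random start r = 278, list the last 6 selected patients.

3788, 4178, 4568, 4958, 5348, 5738

k = N/n = 5850/15 = 390
10th selection = 278 + 9×390 = 3788
11th: 3788 + 390 = 4178
12th: 4178 + 390 = 4568
13th: 4568 + 390 = 4958
14th: 4958 + 390 = 5348
15th: 5348 + 390 = 5738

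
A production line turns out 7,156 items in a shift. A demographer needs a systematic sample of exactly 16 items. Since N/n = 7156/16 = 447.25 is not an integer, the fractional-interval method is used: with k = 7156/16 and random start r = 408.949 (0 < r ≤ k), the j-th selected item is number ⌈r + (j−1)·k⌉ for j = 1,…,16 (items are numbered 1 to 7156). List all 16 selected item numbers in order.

j=1: r + 0k = 408.949 → ⌈·⌉ = 409
j=2: r + 1k = 856.199 → ⌈·⌉ = 857
j=3: r + 2k = 1303.449 → ⌈·⌉ = 1304
j=4: r + 3k = 1750.699 → ⌈·⌉ = 1751
j=5: r + 4k = 2197.949 → ⌈·⌉ = 2198
j=6: r + 5k = 2645.199 → ⌈·⌉ = 2646
j=7: r + 6k = 3092.449 → ⌈·⌉ = 3093
j=8: r + 7k = 3539.699 → ⌈·⌉ = 3540
j=9: r + 8k = 3986.949 → ⌈·⌉ = 3987
j=10: r + 9k = 4434.199 → ⌈·⌉ = 4435
j=11: r + 10k = 4881.449 → ⌈·⌉ = 4882
j=12: r + 11k = 5328.699 → ⌈·⌉ = 5329
j=13: r + 12k = 5775.949 → ⌈·⌉ = 5776
j=14: r + 13k = 6223.199 → ⌈·⌉ = 6224
j=15: r + 14k = 6670.449 → ⌈·⌉ = 6671
j=16: r + 15k = 7117.699 → ⌈·⌉ = 7118

409, 857, 1304, 1751, 2198, 2646, 3093, 3540, 3987, 4435, 4882, 5329, 5776, 6224, 6671, 7118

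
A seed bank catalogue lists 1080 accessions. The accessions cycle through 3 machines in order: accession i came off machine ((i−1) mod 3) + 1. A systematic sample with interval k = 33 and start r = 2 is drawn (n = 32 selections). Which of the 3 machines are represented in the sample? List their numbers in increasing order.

Consecutive selections differ by k = 33, so their machine numbers differ by 33 mod 3 = 0.
gcd(33, 3) = 3, so the sample visits 3/3 = 1 distinct residues mod 3.
Start 2 is machine 2; the machines hit are 2.

2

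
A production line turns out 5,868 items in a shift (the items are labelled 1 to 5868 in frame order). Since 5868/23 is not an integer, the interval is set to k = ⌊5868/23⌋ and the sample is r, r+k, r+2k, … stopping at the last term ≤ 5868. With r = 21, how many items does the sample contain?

k = ⌊5868/23⌋ = 255
Achieved size = ⌊(5868 − 21)/255⌋ + 1 = ⌊5847/255⌋ + 1 = 22 + 1 = 23
(last selection: 21 + 22×255 = 5631 ≤ 5868; next would be 5886 > 5868)

23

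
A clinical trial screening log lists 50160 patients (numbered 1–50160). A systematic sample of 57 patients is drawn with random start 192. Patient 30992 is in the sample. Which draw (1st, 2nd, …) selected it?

k = 50160/57 = 880
position = (30992 − 192)/880 + 1 = 30800/880 + 1 = 35 + 1 = 36

36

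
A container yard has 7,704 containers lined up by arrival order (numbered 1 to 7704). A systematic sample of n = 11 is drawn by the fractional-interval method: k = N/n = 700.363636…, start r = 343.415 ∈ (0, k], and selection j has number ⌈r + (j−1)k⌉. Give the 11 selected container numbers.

j=1: r + 0k = 343.415 → ⌈·⌉ = 344
j=2: r + 1k = 1043.778636… → ⌈·⌉ = 1044
j=3: r + 2k = 1744.142272… → ⌈·⌉ = 1745
j=4: r + 3k = 2444.505909… → ⌈·⌉ = 2445
j=5: r + 4k = 3144.869545… → ⌈·⌉ = 3145
j=6: r + 5k = 3845.233181… → ⌈·⌉ = 3846
j=7: r + 6k = 4545.596818… → ⌈·⌉ = 4546
j=8: r + 7k = 5245.960454… → ⌈·⌉ = 5246
j=9: r + 8k = 5946.324090… → ⌈·⌉ = 5947
j=10: r + 9k = 6646.687727… → ⌈·⌉ = 6647
j=11: r + 10k = 7347.051363… → ⌈·⌉ = 7348

344, 1044, 1745, 2445, 3145, 3846, 4546, 5246, 5947, 6647, 7348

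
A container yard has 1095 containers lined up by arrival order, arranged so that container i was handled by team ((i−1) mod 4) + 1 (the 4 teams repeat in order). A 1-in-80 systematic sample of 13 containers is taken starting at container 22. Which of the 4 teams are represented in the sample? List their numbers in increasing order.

Consecutive selections differ by k = 80, so their team numbers differ by 80 mod 4 = 0.
gcd(80, 4) = 4, so the sample visits 4/4 = 1 distinct residues mod 4.
Start 22 is team 2; the teams hit are 2.

2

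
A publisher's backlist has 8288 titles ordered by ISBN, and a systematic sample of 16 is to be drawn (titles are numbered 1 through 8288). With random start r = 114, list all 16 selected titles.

114, 632, 1150, 1668, 2186, 2704, 3222, 3740, 4258, 4776, 5294, 5812, 6330, 6848, 7366, 7884

k = N/n = 8288/16 = 518
title 1: 114
title 2: 114 + 518 = 632
title 3: 632 + 518 = 1150
title 4: 1150 + 518 = 1668
title 5: 1668 + 518 = 2186
title 6: 2186 + 518 = 2704
title 7: 2704 + 518 = 3222
title 8: 3222 + 518 = 3740
title 9: 3740 + 518 = 4258
title 10: 4258 + 518 = 4776
title 11: 4776 + 518 = 5294
title 12: 5294 + 518 = 5812
title 13: 5812 + 518 = 6330
title 14: 6330 + 518 = 6848
title 15: 6848 + 518 = 7366
title 16: 7366 + 518 = 7884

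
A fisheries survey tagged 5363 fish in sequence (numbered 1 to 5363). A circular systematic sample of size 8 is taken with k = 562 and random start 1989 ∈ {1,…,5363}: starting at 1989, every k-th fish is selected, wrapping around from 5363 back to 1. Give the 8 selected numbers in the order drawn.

Selection 1: 1989
Selection 2: 1989 + 562 = 2551
Selection 3: 2551 + 562 = 3113
Selection 4: 3113 + 562 = 3675
Selection 5: 3675 + 562 = 4237
Selection 6: 4237 + 562 = 4799
Selection 7: 4799 + 562 = 5361
Selection 8: 5361 + 562 = 5923 → 5923 − 5363 = 560

1989, 2551, 3113, 3675, 4237, 4799, 5361, 560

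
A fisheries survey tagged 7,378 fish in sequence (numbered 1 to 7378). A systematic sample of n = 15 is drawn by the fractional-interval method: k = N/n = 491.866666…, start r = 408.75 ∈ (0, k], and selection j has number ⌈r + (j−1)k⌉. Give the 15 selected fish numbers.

j=1: r + 0k = 408.75 → ⌈·⌉ = 409
j=2: r + 1k = 900.616666… → ⌈·⌉ = 901
j=3: r + 2k = 1392.483333… → ⌈·⌉ = 1393
j=4: r + 3k = 1884.35 → ⌈·⌉ = 1885
j=5: r + 4k = 2376.216666… → ⌈·⌉ = 2377
j=6: r + 5k = 2868.083333… → ⌈·⌉ = 2869
j=7: r + 6k = 3359.95 → ⌈·⌉ = 3360
j=8: r + 7k = 3851.816666… → ⌈·⌉ = 3852
j=9: r + 8k = 4343.683333… → ⌈·⌉ = 4344
j=10: r + 9k = 4835.55 → ⌈·⌉ = 4836
j=11: r + 10k = 5327.416666… → ⌈·⌉ = 5328
j=12: r + 11k = 5819.283333… → ⌈·⌉ = 5820
j=13: r + 12k = 6311.15 → ⌈·⌉ = 6312
j=14: r + 13k = 6803.016666… → ⌈·⌉ = 6804
j=15: r + 14k = 7294.883333… → ⌈·⌉ = 7295

409, 901, 1393, 1885, 2377, 2869, 3360, 3852, 4344, 4836, 5328, 5820, 6312, 6804, 7295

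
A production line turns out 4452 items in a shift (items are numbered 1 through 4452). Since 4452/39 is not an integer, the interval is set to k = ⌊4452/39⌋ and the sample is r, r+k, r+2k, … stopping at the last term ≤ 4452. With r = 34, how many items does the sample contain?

39

k = ⌊4452/39⌋ = 114
Achieved size = ⌊(4452 − 34)/114⌋ + 1 = ⌊4418/114⌋ + 1 = 38 + 1 = 39
(last selection: 34 + 38×114 = 4366 ≤ 4452; next would be 4480 > 4452)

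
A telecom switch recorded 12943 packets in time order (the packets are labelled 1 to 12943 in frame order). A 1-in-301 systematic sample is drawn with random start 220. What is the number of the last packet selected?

k = 301
43rd selection = r + (43−1)·k = 220 + 42×301 = 220 + 12642 = 12862

12862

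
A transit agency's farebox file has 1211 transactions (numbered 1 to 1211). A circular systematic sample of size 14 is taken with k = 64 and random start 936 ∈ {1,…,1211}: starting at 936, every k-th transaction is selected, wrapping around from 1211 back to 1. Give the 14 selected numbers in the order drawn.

Selection 1: 936
Selection 2: 936 + 64 = 1000
Selection 3: 1000 + 64 = 1064
Selection 4: 1064 + 64 = 1128
Selection 5: 1128 + 64 = 1192
Selection 6: 1192 + 64 = 1256 → 1256 − 1211 = 45
Selection 7: 45 + 64 = 109
Selection 8: 109 + 64 = 173
Selection 9: 173 + 64 = 237
Selection 10: 237 + 64 = 301
Selection 11: 301 + 64 = 365
Selection 12: 365 + 64 = 429
Selection 13: 429 + 64 = 493
Selection 14: 493 + 64 = 557

936, 1000, 1064, 1128, 1192, 45, 109, 173, 237, 301, 365, 429, 493, 557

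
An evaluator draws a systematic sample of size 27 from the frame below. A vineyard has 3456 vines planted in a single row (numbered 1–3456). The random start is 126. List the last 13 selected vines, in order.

1918, 2046, 2174, 2302, 2430, 2558, 2686, 2814, 2942, 3070, 3198, 3326, 3454

k = N/n = 3456/27 = 128
15th selection = 126 + 14×128 = 1918
16th: 1918 + 128 = 2046
17th: 2046 + 128 = 2174
18th: 2174 + 128 = 2302
19th: 2302 + 128 = 2430
20th: 2430 + 128 = 2558
21st: 2558 + 128 = 2686
22nd: 2686 + 128 = 2814
23rd: 2814 + 128 = 2942
24th: 2942 + 128 = 3070
25th: 3070 + 128 = 3198
26th: 3198 + 128 = 3326
27th: 3326 + 128 = 3454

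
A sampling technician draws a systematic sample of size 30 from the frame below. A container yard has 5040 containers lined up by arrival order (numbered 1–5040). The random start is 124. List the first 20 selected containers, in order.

k = N/n = 5040/30 = 168
container 1: 124
container 2: 124 + 168 = 292
container 3: 292 + 168 = 460
container 4: 460 + 168 = 628
container 5: 628 + 168 = 796
container 6: 796 + 168 = 964
container 7: 964 + 168 = 1132
container 8: 1132 + 168 = 1300
container 9: 1300 + 168 = 1468
container 10: 1468 + 168 = 1636
container 11: 1636 + 168 = 1804
container 12: 1804 + 168 = 1972
container 13: 1972 + 168 = 2140
container 14: 2140 + 168 = 2308
container 15: 2308 + 168 = 2476
container 16: 2476 + 168 = 2644
container 17: 2644 + 168 = 2812
container 18: 2812 + 168 = 2980
container 19: 2980 + 168 = 3148
container 20: 3148 + 168 = 3316

124, 292, 460, 628, 796, 964, 1132, 1300, 1468, 1636, 1804, 1972, 2140, 2308, 2476, 2644, 2812, 2980, 3148, 3316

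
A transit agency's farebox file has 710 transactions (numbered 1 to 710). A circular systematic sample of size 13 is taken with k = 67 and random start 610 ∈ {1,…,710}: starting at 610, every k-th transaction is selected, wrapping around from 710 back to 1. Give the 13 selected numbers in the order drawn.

610, 677, 34, 101, 168, 235, 302, 369, 436, 503, 570, 637, 704

Selection 1: 610
Selection 2: 610 + 67 = 677
Selection 3: 677 + 67 = 744 → 744 − 710 = 34
Selection 4: 34 + 67 = 101
Selection 5: 101 + 67 = 168
Selection 6: 168 + 67 = 235
Selection 7: 235 + 67 = 302
Selection 8: 302 + 67 = 369
Selection 9: 369 + 67 = 436
Selection 10: 436 + 67 = 503
Selection 11: 503 + 67 = 570
Selection 12: 570 + 67 = 637
Selection 13: 637 + 67 = 704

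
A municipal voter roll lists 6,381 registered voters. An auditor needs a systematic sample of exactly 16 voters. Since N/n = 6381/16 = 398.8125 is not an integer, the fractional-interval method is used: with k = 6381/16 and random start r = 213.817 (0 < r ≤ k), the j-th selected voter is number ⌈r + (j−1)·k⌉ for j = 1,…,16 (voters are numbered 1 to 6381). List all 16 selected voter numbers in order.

214, 613, 1012, 1411, 1810, 2208, 2607, 3006, 3405, 3804, 4202, 4601, 5000, 5399, 5798, 6197

j=1: r + 0k = 213.817 → ⌈·⌉ = 214
j=2: r + 1k = 612.6295 → ⌈·⌉ = 613
j=3: r + 2k = 1011.442 → ⌈·⌉ = 1012
j=4: r + 3k = 1410.2545 → ⌈·⌉ = 1411
j=5: r + 4k = 1809.067 → ⌈·⌉ = 1810
j=6: r + 5k = 2207.8795 → ⌈·⌉ = 2208
j=7: r + 6k = 2606.692 → ⌈·⌉ = 2607
j=8: r + 7k = 3005.5045 → ⌈·⌉ = 3006
j=9: r + 8k = 3404.317 → ⌈·⌉ = 3405
j=10: r + 9k = 3803.1295 → ⌈·⌉ = 3804
j=11: r + 10k = 4201.942 → ⌈·⌉ = 4202
j=12: r + 11k = 4600.7545 → ⌈·⌉ = 4601
j=13: r + 12k = 4999.567 → ⌈·⌉ = 5000
j=14: r + 13k = 5398.3795 → ⌈·⌉ = 5399
j=15: r + 14k = 5797.192 → ⌈·⌉ = 5798
j=16: r + 15k = 6196.0045 → ⌈·⌉ = 6197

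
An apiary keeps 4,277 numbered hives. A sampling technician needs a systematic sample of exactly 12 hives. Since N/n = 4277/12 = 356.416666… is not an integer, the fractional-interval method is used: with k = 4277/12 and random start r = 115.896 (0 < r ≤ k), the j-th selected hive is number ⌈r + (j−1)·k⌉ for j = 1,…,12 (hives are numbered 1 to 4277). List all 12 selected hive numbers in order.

j=1: r + 0k = 115.896 → ⌈·⌉ = 116
j=2: r + 1k = 472.312666… → ⌈·⌉ = 473
j=3: r + 2k = 828.729333… → ⌈·⌉ = 829
j=4: r + 3k = 1185.146 → ⌈·⌉ = 1186
j=5: r + 4k = 1541.562666… → ⌈·⌉ = 1542
j=6: r + 5k = 1897.979333… → ⌈·⌉ = 1898
j=7: r + 6k = 2254.396 → ⌈·⌉ = 2255
j=8: r + 7k = 2610.812666… → ⌈·⌉ = 2611
j=9: r + 8k = 2967.229333… → ⌈·⌉ = 2968
j=10: r + 9k = 3323.646 → ⌈·⌉ = 3324
j=11: r + 10k = 3680.062666… → ⌈·⌉ = 3681
j=12: r + 11k = 4036.479333… → ⌈·⌉ = 4037

116, 473, 829, 1186, 1542, 1898, 2255, 2611, 2968, 3324, 3681, 4037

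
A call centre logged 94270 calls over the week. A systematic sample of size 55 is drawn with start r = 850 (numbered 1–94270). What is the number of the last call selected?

93406

k = 94270/55 = 1714
55th selection = r + (55−1)·k = 850 + 54×1714 = 850 + 92556 = 93406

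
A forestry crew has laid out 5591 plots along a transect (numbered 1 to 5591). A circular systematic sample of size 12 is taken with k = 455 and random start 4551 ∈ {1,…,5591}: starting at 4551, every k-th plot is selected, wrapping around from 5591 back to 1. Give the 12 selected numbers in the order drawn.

4551, 5006, 5461, 325, 780, 1235, 1690, 2145, 2600, 3055, 3510, 3965

Selection 1: 4551
Selection 2: 4551 + 455 = 5006
Selection 3: 5006 + 455 = 5461
Selection 4: 5461 + 455 = 5916 → 5916 − 5591 = 325
Selection 5: 325 + 455 = 780
Selection 6: 780 + 455 = 1235
Selection 7: 1235 + 455 = 1690
Selection 8: 1690 + 455 = 2145
Selection 9: 2145 + 455 = 2600
Selection 10: 2600 + 455 = 3055
Selection 11: 3055 + 455 = 3510
Selection 12: 3510 + 455 = 3965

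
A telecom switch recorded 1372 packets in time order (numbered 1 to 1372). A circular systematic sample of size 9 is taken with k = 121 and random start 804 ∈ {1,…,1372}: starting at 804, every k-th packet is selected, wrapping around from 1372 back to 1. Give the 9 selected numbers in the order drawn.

Selection 1: 804
Selection 2: 804 + 121 = 925
Selection 3: 925 + 121 = 1046
Selection 4: 1046 + 121 = 1167
Selection 5: 1167 + 121 = 1288
Selection 6: 1288 + 121 = 1409 → 1409 − 1372 = 37
Selection 7: 37 + 121 = 158
Selection 8: 158 + 121 = 279
Selection 9: 279 + 121 = 400

804, 925, 1046, 1167, 1288, 37, 158, 279, 400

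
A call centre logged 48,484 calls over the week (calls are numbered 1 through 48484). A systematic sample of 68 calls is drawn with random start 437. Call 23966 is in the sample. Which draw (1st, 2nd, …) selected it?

34

k = 48484/68 = 713
position = (23966 − 437)/713 + 1 = 23529/713 + 1 = 33 + 1 = 34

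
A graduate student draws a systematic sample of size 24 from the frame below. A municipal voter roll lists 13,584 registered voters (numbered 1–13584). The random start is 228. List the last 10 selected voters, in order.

k = N/n = 13584/24 = 566
15th selection = 228 + 14×566 = 8152
16th: 8152 + 566 = 8718
17th: 8718 + 566 = 9284
18th: 9284 + 566 = 9850
19th: 9850 + 566 = 10416
20th: 10416 + 566 = 10982
21st: 10982 + 566 = 11548
22nd: 11548 + 566 = 12114
23rd: 12114 + 566 = 12680
24th: 12680 + 566 = 13246

8152, 8718, 9284, 9850, 10416, 10982, 11548, 12114, 12680, 13246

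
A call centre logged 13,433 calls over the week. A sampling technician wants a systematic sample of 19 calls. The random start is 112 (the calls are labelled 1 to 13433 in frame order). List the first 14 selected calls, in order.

112, 819, 1526, 2233, 2940, 3647, 4354, 5061, 5768, 6475, 7182, 7889, 8596, 9303

k = N/n = 13433/19 = 707
call 1: 112
call 2: 112 + 707 = 819
call 3: 819 + 707 = 1526
call 4: 1526 + 707 = 2233
call 5: 2233 + 707 = 2940
call 6: 2940 + 707 = 3647
call 7: 3647 + 707 = 4354
call 8: 4354 + 707 = 5061
call 9: 5061 + 707 = 5768
call 10: 5768 + 707 = 6475
call 11: 6475 + 707 = 7182
call 12: 7182 + 707 = 7889
call 13: 7889 + 707 = 8596
call 14: 8596 + 707 = 9303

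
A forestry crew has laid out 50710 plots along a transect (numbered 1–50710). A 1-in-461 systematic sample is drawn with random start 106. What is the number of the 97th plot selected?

k = 461
97th selection = r + (97−1)·k = 106 + 96×461 = 106 + 44256 = 44362

44362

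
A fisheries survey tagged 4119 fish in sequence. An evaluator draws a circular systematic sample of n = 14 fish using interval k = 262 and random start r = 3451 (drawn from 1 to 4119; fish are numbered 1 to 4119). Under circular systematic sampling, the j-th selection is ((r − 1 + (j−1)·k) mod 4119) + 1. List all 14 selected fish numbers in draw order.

Selection 1: 3451
Selection 2: 3451 + 262 = 3713
Selection 3: 3713 + 262 = 3975
Selection 4: 3975 + 262 = 4237 → 4237 − 4119 = 118
Selection 5: 118 + 262 = 380
Selection 6: 380 + 262 = 642
Selection 7: 642 + 262 = 904
Selection 8: 904 + 262 = 1166
Selection 9: 1166 + 262 = 1428
Selection 10: 1428 + 262 = 1690
Selection 11: 1690 + 262 = 1952
Selection 12: 1952 + 262 = 2214
Selection 13: 2214 + 262 = 2476
Selection 14: 2476 + 262 = 2738

3451, 3713, 3975, 118, 380, 642, 904, 1166, 1428, 1690, 1952, 2214, 2476, 2738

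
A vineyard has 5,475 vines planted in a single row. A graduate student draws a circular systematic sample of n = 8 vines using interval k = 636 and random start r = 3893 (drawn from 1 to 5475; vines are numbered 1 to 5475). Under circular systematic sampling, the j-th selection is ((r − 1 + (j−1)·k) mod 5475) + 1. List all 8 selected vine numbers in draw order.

Selection 1: 3893
Selection 2: 3893 + 636 = 4529
Selection 3: 4529 + 636 = 5165
Selection 4: 5165 + 636 = 5801 → 5801 − 5475 = 326
Selection 5: 326 + 636 = 962
Selection 6: 962 + 636 = 1598
Selection 7: 1598 + 636 = 2234
Selection 8: 2234 + 636 = 2870

3893, 4529, 5165, 326, 962, 1598, 2234, 2870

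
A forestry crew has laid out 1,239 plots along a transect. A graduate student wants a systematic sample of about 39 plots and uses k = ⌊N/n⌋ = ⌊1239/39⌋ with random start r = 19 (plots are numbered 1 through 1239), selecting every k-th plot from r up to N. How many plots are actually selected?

k = ⌊1239/39⌋ = 31
Achieved size = ⌊(1239 − 19)/31⌋ + 1 = ⌊1220/31⌋ + 1 = 39 + 1 = 40
(last selection: 19 + 39×31 = 1228 ≤ 1239; next would be 1259 > 1239)

40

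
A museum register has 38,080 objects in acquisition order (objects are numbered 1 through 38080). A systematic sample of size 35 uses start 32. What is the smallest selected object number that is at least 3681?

4384

k = 38080/35 = 1088
Steps past start: ⌈(3681 − 32)/1088⌉ = ⌈3649/1088⌉ = 4
Selected object: 32 + 4×1088 = 4384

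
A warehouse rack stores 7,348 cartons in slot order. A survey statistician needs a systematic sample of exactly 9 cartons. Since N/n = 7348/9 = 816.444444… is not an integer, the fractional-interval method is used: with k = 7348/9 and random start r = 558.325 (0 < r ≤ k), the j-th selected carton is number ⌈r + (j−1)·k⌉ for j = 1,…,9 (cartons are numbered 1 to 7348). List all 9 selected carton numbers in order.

559, 1375, 2192, 3008, 3825, 4641, 5457, 6274, 7090

j=1: r + 0k = 558.325 → ⌈·⌉ = 559
j=2: r + 1k = 1374.769444… → ⌈·⌉ = 1375
j=3: r + 2k = 2191.213888… → ⌈·⌉ = 2192
j=4: r + 3k = 3007.658333… → ⌈·⌉ = 3008
j=5: r + 4k = 3824.102777… → ⌈·⌉ = 3825
j=6: r + 5k = 4640.547222… → ⌈·⌉ = 4641
j=7: r + 6k = 5456.991666… → ⌈·⌉ = 5457
j=8: r + 7k = 6273.436111… → ⌈·⌉ = 6274
j=9: r + 8k = 7089.880555… → ⌈·⌉ = 7090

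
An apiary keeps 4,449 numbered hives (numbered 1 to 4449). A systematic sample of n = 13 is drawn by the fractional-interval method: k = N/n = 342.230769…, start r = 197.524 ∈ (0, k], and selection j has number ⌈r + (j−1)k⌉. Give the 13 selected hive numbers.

j=1: r + 0k = 197.524 → ⌈·⌉ = 198
j=2: r + 1k = 539.754769… → ⌈·⌉ = 540
j=3: r + 2k = 881.985538… → ⌈·⌉ = 882
j=4: r + 3k = 1224.216307… → ⌈·⌉ = 1225
j=5: r + 4k = 1566.447076… → ⌈·⌉ = 1567
j=6: r + 5k = 1908.677846… → ⌈·⌉ = 1909
j=7: r + 6k = 2250.908615… → ⌈·⌉ = 2251
j=8: r + 7k = 2593.139384… → ⌈·⌉ = 2594
j=9: r + 8k = 2935.370153… → ⌈·⌉ = 2936
j=10: r + 9k = 3277.600923… → ⌈·⌉ = 3278
j=11: r + 10k = 3619.831692… → ⌈·⌉ = 3620
j=12: r + 11k = 3962.062461… → ⌈·⌉ = 3963
j=13: r + 12k = 4304.293230… → ⌈·⌉ = 4305

198, 540, 882, 1225, 1567, 1909, 2251, 2594, 2936, 3278, 3620, 3963, 4305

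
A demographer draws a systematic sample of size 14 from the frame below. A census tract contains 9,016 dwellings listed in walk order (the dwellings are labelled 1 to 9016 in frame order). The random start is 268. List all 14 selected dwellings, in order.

k = N/n = 9016/14 = 644
dwelling 1: 268
dwelling 2: 268 + 644 = 912
dwelling 3: 912 + 644 = 1556
dwelling 4: 1556 + 644 = 2200
dwelling 5: 2200 + 644 = 2844
dwelling 6: 2844 + 644 = 3488
dwelling 7: 3488 + 644 = 4132
dwelling 8: 4132 + 644 = 4776
dwelling 9: 4776 + 644 = 5420
dwelling 10: 5420 + 644 = 6064
dwelling 11: 6064 + 644 = 6708
dwelling 12: 6708 + 644 = 7352
dwelling 13: 7352 + 644 = 7996
dwelling 14: 7996 + 644 = 8640

268, 912, 1556, 2200, 2844, 3488, 4132, 4776, 5420, 6064, 6708, 7352, 7996, 8640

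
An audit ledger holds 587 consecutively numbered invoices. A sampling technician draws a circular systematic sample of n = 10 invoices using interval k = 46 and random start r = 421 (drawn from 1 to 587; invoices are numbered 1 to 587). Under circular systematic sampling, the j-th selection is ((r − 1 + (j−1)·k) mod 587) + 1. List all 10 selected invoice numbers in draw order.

Selection 1: 421
Selection 2: 421 + 46 = 467
Selection 3: 467 + 46 = 513
Selection 4: 513 + 46 = 559
Selection 5: 559 + 46 = 605 → 605 − 587 = 18
Selection 6: 18 + 46 = 64
Selection 7: 64 + 46 = 110
Selection 8: 110 + 46 = 156
Selection 9: 156 + 46 = 202
Selection 10: 202 + 46 = 248

421, 467, 513, 559, 18, 64, 110, 156, 202, 248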